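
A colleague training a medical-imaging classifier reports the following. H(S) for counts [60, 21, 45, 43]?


Probabilities: [60/169, 21/169, 45/169, 43/169] ≈ [0.355, 0.1243, 0.2663, 0.2544]
H = -((60/169)·log₂(60/169) + (21/169)·log₂(21/169) + (45/169)·log₂(45/169) + (43/169)·log₂(43/169))
  = 1.915 bits

1.915 bits


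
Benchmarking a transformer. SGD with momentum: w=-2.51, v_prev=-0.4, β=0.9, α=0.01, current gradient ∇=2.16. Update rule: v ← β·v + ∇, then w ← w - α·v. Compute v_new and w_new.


v_new = 0.9·-0.4 + 2.16 = -0.36 + 2.16 = 1.8
w_new = -2.51 - 0.01·1.8 = -2.51 - 0.018 = -2.528

v_new=1.8, w_new=-2.528


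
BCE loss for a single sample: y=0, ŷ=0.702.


BCE = -[y·ln(p) + (1-y)·ln(1-p)]
= -0 - 1·ln(1-0.702)
= -ln(0.298) = 1.2107

1.2107


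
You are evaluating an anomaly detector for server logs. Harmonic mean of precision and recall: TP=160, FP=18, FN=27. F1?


Precision = 160/178 = 0.8989
Recall = 160/187 = 0.8556
F1 = 2·P·R/(P+R) = 2·TP/(2·TP+FP+FN) = 320/(320+18+27) = 320/365 = 0.8767

0.8767


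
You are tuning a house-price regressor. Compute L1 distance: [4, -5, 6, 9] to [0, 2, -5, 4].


d = |4-0| + |-5-2| + |6+ 5| + |9-4|
  = 4 + 7 + 11 + 5
  = 27

27


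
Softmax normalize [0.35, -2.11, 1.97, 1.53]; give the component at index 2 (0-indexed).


Exponentials: e^0.35=1.4191, e^-2.11=0.1212, e^1.97=7.1707, e^1.53=4.6182
Sum = 13.3292
Softmax = [0.1065, 0.0091, 0.538, 0.3465]
p[2] = 7.1707/13.3292 = 0.538

0.538


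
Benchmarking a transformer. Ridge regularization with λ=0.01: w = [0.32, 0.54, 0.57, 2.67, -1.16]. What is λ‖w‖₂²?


‖w‖₂² = (0.32)² + (0.54)² + (0.57)² + (2.67)² + (-1.16)²
     = 0.1024 + 0.2916 + 0.3249 + 7.1289 + 1.3456
     = 9.1934
λ·‖w‖₂² = 0.01·9.1934 = 0.091934

0.091934


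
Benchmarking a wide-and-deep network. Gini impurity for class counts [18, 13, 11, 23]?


Probabilities: [18/65, 13/65, 11/65, 23/65] ≈ [0.2769, 0.2, 0.1692, 0.3538]
Σpᵢ² = (324 + 169 + 121 + 529)/65² = 1143/4225
Gini = 1 - Σpᵢ² = 1 - 1143/4225 = 0.7295

0.7295


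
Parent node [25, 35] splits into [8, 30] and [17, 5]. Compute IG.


Parent = [25, 35], H_parent = 0.9799
H_left = 0.7425 (n=38), H_right = 0.7732 (n=22)
H_children = (38/60)·0.7425 + (22/60)·0.7732 = 0.7538
IG = 0.9799 - 0.7538 = 0.2261

0.2261


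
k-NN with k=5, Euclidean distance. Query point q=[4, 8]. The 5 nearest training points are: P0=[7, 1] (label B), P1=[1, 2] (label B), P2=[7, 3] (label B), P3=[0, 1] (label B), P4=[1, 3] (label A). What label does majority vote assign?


d(q,P0) = 7.6158  (label B)
d(q,P1) = 6.7082  (label B)
d(q,P2) = 5.831  (label B)
d(q,P3) = 8.0623  (label B)
d(q,P4) = 5.831  (label A)
Votes: A=1, B=4
Majority → B

B


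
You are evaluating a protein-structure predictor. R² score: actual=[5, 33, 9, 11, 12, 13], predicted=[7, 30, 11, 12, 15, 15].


ȳ = 13.8333
SS_res = Σ(y-ŷ)² = 31
SS_tot = Σ(y-ȳ)² = 480.83
R² = 1 - SS_res/SS_tot = 1 - 0.0645 = 0.9355

0.9355


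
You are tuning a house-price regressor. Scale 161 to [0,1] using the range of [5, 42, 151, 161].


min=5, max=161
(161-5)/(161-5) = 156/156 = 1.0

1.0


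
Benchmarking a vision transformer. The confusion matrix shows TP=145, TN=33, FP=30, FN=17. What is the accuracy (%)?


Accuracy = (TP+TN)/(TP+TN+FP+FN)
= (145+33)/(225)
= 178/225 = 79.11%

79.11%


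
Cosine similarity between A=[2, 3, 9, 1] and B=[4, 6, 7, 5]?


A·B = 2·4 + 3·6 + 9·7 + 1·5 = 94
‖A‖ = √95 = 9.7468, ‖B‖ = √126 = 11.225
cos = 94/(√95·√126) = 94/√11970 = 0.8592

0.8592


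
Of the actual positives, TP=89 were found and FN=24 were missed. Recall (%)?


Recall = TP/(TP+FN)
= 89/(89+24)
= 89/113 = 78.76%

78.76%


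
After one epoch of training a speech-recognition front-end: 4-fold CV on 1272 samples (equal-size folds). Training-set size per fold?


Fold size = 1272/4 = 318
Training per fold = 1272 - 318 = 954

954


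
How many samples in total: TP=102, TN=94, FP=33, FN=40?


Total = TP + TN + FP + FN
= 102 + 94 + 33 + 40
= 269
(Predicted positive: 135, predicted negative: 134)

269


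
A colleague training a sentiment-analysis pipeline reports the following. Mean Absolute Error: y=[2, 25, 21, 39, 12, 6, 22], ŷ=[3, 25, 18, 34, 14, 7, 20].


Absolute errors: |2-3|=1, |25-25|=0, |21-18|=3, |39-34|=5, |12-14|=2, |6-7|=1, |22-20|=2
Sum = 14
MAE = 14/7 = 2

2


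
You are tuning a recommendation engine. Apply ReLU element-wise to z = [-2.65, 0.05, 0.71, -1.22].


ReLU(-2.65) = max(0, -2.65) = 0.0
ReLU(0.05) = max(0, 0.05) = 0.05
ReLU(0.71) = max(0, 0.71) = 0.71
ReLU(-1.22) = max(0, -1.22) = 0.0
result = [0.0, 0.05, 0.71, 0.0]

[0.0, 0.05, 0.71, 0.0]


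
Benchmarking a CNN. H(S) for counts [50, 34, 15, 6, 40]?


Probabilities: [50/145, 34/145, 15/145, 6/145, 40/145] ≈ [0.3448, 0.2345, 0.1034, 0.0414, 0.2759]
H = -((50/145)·log₂(50/145) + (34/145)·log₂(34/145) + (15/145)·log₂(15/145) + (6/145)·log₂(6/145) + (40/145)·log₂(40/145))
  = 2.0616 bits

2.0616 bits


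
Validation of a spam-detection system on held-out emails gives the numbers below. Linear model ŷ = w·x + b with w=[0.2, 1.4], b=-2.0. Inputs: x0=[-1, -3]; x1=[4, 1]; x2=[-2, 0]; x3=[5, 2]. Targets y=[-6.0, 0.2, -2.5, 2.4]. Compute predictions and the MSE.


ŷ0 = (0.2)·(-1) + (1.4)·(-3) - 2.0 = -6.4
ŷ1 = (0.2)·(4) + (1.4)·(1) - 2.0 = 0.2
ŷ2 = (0.2)·(-2) + (1.4)·(0) - 2.0 = -2.4
ŷ3 = (0.2)·(5) + (1.4)·(2) - 2.0 = 1.8
errors² = [0.16, 0.0, 0.01, 0.36]
MSE = 0.5300/4 = 0.1325

0.1325


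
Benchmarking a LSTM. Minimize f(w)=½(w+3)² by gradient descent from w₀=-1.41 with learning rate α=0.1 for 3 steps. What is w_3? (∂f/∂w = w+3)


step 1: grad = -1.41+3 = 1.59; w = -1.41 - 0.1·(1.59) = -1.569
step 2: grad = -1.569+3 = 1.431; w = -1.569 - 0.1·(1.431) = -1.7121
step 3: grad = -1.7121+3 = 1.2879; w = -1.7121 - 0.1·(1.2879) = -1.84089

-1.84089


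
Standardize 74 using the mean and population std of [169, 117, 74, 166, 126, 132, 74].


μ = 122.5714, σ = 35.6405
z = (74 - 122.5714)/35.6405 = -1.3628

-1.3628


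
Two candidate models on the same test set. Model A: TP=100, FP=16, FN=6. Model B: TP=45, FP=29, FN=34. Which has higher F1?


Model A: P=100/116=0.8621, R=100/106=0.9434, F1=2PR/(P+R)=2TP/(2TP+FP+FN)=200/222=0.9009
Model B: P=45/74=0.6081, R=45/79=0.5696, F1=2PR/(P+R)=2TP/(2TP+FP+FN)=90/153=0.5882
0.9009 > 0.5882 → Model A

Model A


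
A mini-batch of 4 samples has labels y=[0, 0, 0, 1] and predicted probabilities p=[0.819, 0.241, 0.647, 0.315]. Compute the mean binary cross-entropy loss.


L[0] = -ln(1-0.819) = -ln(0.181) = 1.7093
L[1] = -ln(1-0.241) = -ln(0.759) = 0.2758
L[2] = -ln(1-0.647) = -ln(0.353) = 1.0413
L[3] = -ln(0.315) = 1.1552
mean = (1.7093 + 0.2758 + 1.0413 + 1.1552)/4 = 1.0454

1.0454


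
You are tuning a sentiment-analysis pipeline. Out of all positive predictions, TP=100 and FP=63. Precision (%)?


Precision = TP/(TP+FP)
= 100/(100+63)
= 100/163 = 61.35%

61.35%


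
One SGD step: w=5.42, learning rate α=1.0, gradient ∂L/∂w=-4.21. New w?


w_new = w - α·∇
= 5.42 - 1.0·-4.21
= 5.42 + 4.21
= 9.63

9.63


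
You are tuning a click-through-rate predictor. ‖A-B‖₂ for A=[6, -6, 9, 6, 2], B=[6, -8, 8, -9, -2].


d = √((6-6)² + (-6+ 8)² + (9-8)² + (6+ 9)² + (2+ 2)²)
  = √(0 + 4 + 1 + 225 + 16)
  = √246 = 15.6844

15.6844


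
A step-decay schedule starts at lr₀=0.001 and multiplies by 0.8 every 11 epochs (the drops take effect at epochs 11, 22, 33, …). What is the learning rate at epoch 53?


n_drops = ⌊53/11⌋ = 4
lr = 0.001·0.8^4 = 0.001·0.4096 = 0.0004096

0.0004096


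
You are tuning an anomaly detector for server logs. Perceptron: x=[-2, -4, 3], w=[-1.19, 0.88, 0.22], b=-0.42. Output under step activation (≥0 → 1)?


z = (-2)·(-1.19) + (-4)·(0.88) + (3)·(0.22) - 0.42
  = -0.9
step(z) = 0 (z<0)

0


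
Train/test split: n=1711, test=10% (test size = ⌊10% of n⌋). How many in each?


Test = ⌊1711·10/100⌋ = 171
Train = 1711 - 171 = 1540

Train: 1540, Test: 171


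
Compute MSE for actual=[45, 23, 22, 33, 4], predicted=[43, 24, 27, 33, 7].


Squared errors: (45-43)²=4, (23-24)²=1, (22-27)²=25, (33-33)²=0, (4-7)²=9
Sum = 39
MSE = 39/5 = 39/5

39/5


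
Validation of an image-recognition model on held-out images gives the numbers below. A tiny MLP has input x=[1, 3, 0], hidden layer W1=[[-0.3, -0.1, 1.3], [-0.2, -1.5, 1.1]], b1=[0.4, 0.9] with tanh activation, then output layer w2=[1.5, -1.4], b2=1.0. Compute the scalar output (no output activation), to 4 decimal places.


z1[0] = (-0.3)·(1) + (-0.1)·(3) + (1.3)·(0) + 0.4 = -0.2
z1[1] = (-0.2)·(1) + (-1.5)·(3) + (1.1)·(0) + 0.9 = -3.8
h = tanh(z1) = [-0.1974, -0.999]
output = (1.5)·(-0.1974) + (-1.4)·(-0.999) + 1.0 = 2.1025

2.1025


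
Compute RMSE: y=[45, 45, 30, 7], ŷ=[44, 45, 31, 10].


MSE = 11/4 = 2.75
RMSE = √(11/4) = 1.6583

1.6583


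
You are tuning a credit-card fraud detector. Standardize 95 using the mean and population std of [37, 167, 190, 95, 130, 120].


μ = 123.1667, σ = 49.4349
z = (95 - 123.1667)/49.4349 = -0.5698

-0.5698


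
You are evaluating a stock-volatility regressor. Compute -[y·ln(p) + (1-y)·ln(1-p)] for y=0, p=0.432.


BCE = -[y·ln(p) + (1-y)·ln(1-p)]
= -0 - 1·ln(1-0.432)
= -ln(0.568) = 0.5656

0.5656


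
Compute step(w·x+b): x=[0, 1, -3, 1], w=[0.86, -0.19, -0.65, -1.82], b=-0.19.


z = (0)·(0.86) + (1)·(-0.19) + (-3)·(-0.65) + (1)·(-1.82) - 0.19
  = -0.25
step(z) = 0 (z<0)

0


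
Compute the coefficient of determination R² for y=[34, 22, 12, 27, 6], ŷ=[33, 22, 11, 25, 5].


ȳ = 20.2
SS_res = Σ(y-ŷ)² = 7
SS_tot = Σ(y-ȳ)² = 508.8
R² = 1 - SS_res/SS_tot = 1 - 0.0138 = 0.9862

0.9862


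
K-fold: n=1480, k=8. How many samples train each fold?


Fold size = 1480/8 = 185
Training per fold = 1480 - 185 = 1295

1295


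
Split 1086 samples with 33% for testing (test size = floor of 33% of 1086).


Test = ⌊1086·33/100⌋ = 358
Train = 1086 - 358 = 728

Train: 728, Test: 358


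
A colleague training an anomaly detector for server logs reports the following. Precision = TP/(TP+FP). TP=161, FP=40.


Precision = TP/(TP+FP)
= 161/(161+40)
= 161/201 = 80.1%

80.1%


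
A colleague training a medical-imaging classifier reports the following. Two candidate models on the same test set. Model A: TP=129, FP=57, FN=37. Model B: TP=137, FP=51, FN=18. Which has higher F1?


Model A: P=129/186=0.6935, R=129/166=0.7771, F1=2PR/(P+R)=2TP/(2TP+FP+FN)=258/352=0.733
Model B: P=137/188=0.7287, R=137/155=0.8839, F1=2PR/(P+R)=2TP/(2TP+FP+FN)=274/343=0.7988
0.733 < 0.7988 → Model B

Model B


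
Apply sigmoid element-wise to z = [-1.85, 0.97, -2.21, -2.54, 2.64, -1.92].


σ(-1.85) = 1/(1+e^1.85) = 0.1359
σ(0.97) = 1/(1+e^-0.97) = 0.7251
σ(-2.21) = 1/(1+e^2.21) = 0.0989
σ(-2.54) = 1/(1+e^2.54) = 0.0731
σ(2.64) = 1/(1+e^-2.64) = 0.9334
σ(-1.92) = 1/(1+e^1.92) = 0.1279
result = [0.1359, 0.7251, 0.0989, 0.0731, 0.9334, 0.1279]

[0.1359, 0.7251, 0.0989, 0.0731, 0.9334, 0.1279]


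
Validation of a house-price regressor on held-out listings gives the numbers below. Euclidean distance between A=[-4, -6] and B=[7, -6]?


d = √((-4-7)² + (-6+ 6)²)
  = √(121 + 0)
  = √121 = 11.0

11.0


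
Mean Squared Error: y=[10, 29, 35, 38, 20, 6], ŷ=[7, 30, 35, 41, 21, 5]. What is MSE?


Squared errors: (10-7)²=9, (29-30)²=1, (35-35)²=0, (38-41)²=9, (20-21)²=1, (6-5)²=1
Sum = 21
MSE = 21/6 = 7/2

7/2


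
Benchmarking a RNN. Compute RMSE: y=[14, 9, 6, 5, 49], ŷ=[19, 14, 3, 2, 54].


MSE = 93/5 = 18.6
RMSE = √(93/5) = 4.3128

4.3128


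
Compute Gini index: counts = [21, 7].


Probabilities: [21/28, 7/28] ≈ [0.75, 0.25]
Σpᵢ² = (441 + 49)/28² = 490/784
Gini = 1 - Σpᵢ² = 1 - 490/784 = 0.375

0.375


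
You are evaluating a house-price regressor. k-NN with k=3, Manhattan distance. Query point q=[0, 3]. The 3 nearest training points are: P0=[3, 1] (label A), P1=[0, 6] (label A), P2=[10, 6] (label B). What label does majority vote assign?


d(q,P0) = 5  (label A)
d(q,P1) = 3  (label A)
d(q,P2) = 13  (label B)
Votes: A=2, B=1
Majority → A

A


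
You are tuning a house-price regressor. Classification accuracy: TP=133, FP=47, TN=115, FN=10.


Accuracy = (TP+TN)/(TP+TN+FP+FN)
= (133+115)/(305)
= 248/305 = 81.31%

81.31%


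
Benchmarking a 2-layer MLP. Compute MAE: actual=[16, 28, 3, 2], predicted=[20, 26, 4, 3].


Absolute errors: |16-20|=4, |28-26|=2, |3-4|=1, |2-3|=1
Sum = 8
MAE = 8/4 = 2

2


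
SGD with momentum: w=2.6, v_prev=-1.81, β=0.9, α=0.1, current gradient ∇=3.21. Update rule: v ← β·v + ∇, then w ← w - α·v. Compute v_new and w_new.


v_new = 0.9·-1.81 + 3.21 = -1.629 + 3.21 = 1.581
w_new = 2.6 - 0.1·1.581 = 2.6 - 0.1581 = 2.4419

v_new=1.581, w_new=2.4419


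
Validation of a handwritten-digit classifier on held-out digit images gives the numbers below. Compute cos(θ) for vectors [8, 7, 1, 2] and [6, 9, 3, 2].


A·B = 8·6 + 7·9 + 1·3 + 2·2 = 118
‖A‖ = √118 = 10.8628, ‖B‖ = √130 = 11.4018
cos = 118/(√118·√130) = 118/√15340 = 0.9527

0.9527


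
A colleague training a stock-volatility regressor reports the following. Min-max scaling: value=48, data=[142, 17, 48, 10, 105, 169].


min=10, max=169
(48-10)/(169-10) = 38/159 = 0.239

0.239


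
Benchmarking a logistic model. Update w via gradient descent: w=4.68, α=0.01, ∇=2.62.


w_new = w - α·∇
= 4.68 - 0.01·2.62
= 4.68 - 0.0262
= 4.6538

4.6538


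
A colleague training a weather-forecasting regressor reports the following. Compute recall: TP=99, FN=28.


Recall = TP/(TP+FN)
= 99/(99+28)
= 99/127 = 77.95%

77.95%


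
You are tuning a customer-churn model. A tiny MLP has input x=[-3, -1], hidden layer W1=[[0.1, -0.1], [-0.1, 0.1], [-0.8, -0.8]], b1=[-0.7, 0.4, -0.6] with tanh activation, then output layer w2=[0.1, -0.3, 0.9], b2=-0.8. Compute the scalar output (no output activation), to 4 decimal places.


z1[0] = (0.1)·(-3) + (-0.1)·(-1) - 0.7 = -0.9
z1[1] = (-0.1)·(-3) + (0.1)·(-1) + 0.4 = 0.6
z1[2] = (-0.8)·(-3) + (-0.8)·(-1) - 0.6 = 2.6
h = tanh(z1) = [-0.7163, 0.537, 0.989]
output = (0.1)·(-0.7163) + (-0.3)·(0.537) + (0.9)·(0.989) - 0.8 = -0.1426

-0.1426


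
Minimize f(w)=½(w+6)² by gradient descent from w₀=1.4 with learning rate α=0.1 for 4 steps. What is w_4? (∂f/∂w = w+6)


step 1: grad = 1.4+6 = 7.4; w = 1.4 - 0.1·(7.4) = 0.66
step 2: grad = 0.66+6 = 6.66; w = 0.66 - 0.1·(6.66) = -0.006
step 3: grad = -0.006+6 = 5.994; w = -0.006 - 0.1·(5.994) = -0.6054
step 4: grad = -0.6054+6 = 5.3946; w = -0.6054 - 0.1·(5.3946) = -1.14486

-1.14486


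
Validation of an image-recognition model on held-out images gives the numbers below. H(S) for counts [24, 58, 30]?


Probabilities: [24/112, 58/112, 30/112] ≈ [0.2143, 0.5179, 0.2679]
H = -((24/112)·log₂(24/112) + (58/112)·log₂(58/112) + (30/112)·log₂(30/112))
  = 1.4769 bits

1.4769 bits


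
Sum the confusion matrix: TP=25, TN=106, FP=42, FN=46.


Total = TP + TN + FP + FN
= 25 + 106 + 42 + 46
= 219
(Predicted positive: 67, predicted negative: 152)

219


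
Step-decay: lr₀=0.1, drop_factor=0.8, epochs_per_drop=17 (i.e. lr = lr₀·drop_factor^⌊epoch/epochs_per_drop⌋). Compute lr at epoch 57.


n_drops = ⌊57/17⌋ = 3
lr = 0.1·0.8^3 = 0.1·0.512 = 0.0512

0.0512


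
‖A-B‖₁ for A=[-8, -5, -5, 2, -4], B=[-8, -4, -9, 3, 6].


d = |-8+ 8| + |-5+ 4| + |-5+ 9| + |2-3| + |-4-6|
  = 0 + 1 + 4 + 1 + 10
  = 16

16


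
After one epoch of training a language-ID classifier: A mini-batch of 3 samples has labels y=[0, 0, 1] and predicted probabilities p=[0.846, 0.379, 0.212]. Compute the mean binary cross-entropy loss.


L[0] = -ln(1-0.846) = -ln(0.154) = 1.8708
L[1] = -ln(1-0.379) = -ln(0.621) = 0.4764
L[2] = -ln(0.212) = 1.5512
mean = (1.8708 + 0.4764 + 1.5512)/3 = 1.2995

1.2995


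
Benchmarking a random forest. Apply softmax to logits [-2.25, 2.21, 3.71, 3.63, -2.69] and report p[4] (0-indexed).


Exponentials: e^-2.25=0.1054, e^2.21=9.1157, e^3.71=40.8538, e^3.63=37.7128, e^-2.69=0.0679
Sum = 87.8556
Softmax = [0.0012, 0.1038, 0.465, 0.4293, 0.0008]
p[4] = 0.0679/87.8556 = 0.0008

0.0008


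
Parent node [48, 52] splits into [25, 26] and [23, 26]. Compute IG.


Parent = [48, 52], H_parent = 0.9988
H_left = 0.9997 (n=51), H_right = 0.9973 (n=49)
H_children = (51/100)·0.9997 + (49/100)·0.9973 = 0.9985
IG = 0.9988 - 0.9985 = 0.0003

0.0003


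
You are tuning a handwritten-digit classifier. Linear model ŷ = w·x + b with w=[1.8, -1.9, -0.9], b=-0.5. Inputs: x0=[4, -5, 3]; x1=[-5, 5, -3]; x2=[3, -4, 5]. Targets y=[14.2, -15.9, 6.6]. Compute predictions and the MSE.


ŷ0 = (1.8)·(4) + (-1.9)·(-5) + (-0.9)·(3) - 0.5 = 13.5
ŷ1 = (1.8)·(-5) + (-1.9)·(5) + (-0.9)·(-3) - 0.5 = -16.3
ŷ2 = (1.8)·(3) + (-1.9)·(-4) + (-0.9)·(5) - 0.5 = 8.0
errors² = [0.49, 0.16, 1.96]
MSE = 2.6100/3 = 0.87

0.87


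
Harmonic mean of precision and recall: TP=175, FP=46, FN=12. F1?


Precision = 175/221 = 0.7919
Recall = 175/187 = 0.9358
F1 = 2·P·R/(P+R) = 2·TP/(2·TP+FP+FN) = 350/(350+46+12) = 350/408 = 0.8578

0.8578


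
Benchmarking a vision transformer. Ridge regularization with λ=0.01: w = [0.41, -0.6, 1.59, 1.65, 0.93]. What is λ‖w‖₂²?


‖w‖₂² = (0.41)² + (-0.6)² + (1.59)² + (1.65)² + (0.93)²
     = 0.1681 + 0.36 + 2.5281 + 2.7225 + 0.8649
     = 6.6436
λ·‖w‖₂² = 0.01·6.6436 = 0.066436

0.066436


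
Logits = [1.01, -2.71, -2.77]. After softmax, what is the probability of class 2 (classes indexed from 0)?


Exponentials: e^1.01=2.7456, e^-2.71=0.0665, e^-2.77=0.0627
Sum = 2.8748
Softmax = [0.9551, 0.0231, 0.0218]
p[2] = 0.0627/2.8748 = 0.0218

0.0218


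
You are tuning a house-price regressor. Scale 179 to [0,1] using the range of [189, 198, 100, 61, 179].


min=61, max=198
(179-61)/(198-61) = 118/137 = 0.8613

0.8613


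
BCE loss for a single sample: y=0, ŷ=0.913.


BCE = -[y·ln(p) + (1-y)·ln(1-p)]
= -0 - 1·ln(1-0.913)
= -ln(0.087) = 2.4418

2.4418


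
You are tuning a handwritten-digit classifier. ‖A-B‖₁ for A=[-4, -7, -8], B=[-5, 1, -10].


d = |-4+ 5| + |-7-1| + |-8+ 10|
  = 1 + 8 + 2
  = 11

11


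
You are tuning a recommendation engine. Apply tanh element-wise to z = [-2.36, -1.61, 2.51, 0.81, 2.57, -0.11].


tanh(-2.36) = -0.9823
tanh(-1.61) = -0.9232
tanh(2.51) = 0.9869
tanh(0.81) = 0.6696
tanh(2.57) = 0.9884
tanh(-0.11) = -0.1096
result = [-0.9823, -0.9232, 0.9869, 0.6696, 0.9884, -0.1096]

[-0.9823, -0.9232, 0.9869, 0.6696, 0.9884, -0.1096]


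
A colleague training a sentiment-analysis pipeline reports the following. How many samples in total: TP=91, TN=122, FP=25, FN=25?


Total = TP + TN + FP + FN
= 91 + 122 + 25 + 25
= 263
(Predicted positive: 116, predicted negative: 147)

263


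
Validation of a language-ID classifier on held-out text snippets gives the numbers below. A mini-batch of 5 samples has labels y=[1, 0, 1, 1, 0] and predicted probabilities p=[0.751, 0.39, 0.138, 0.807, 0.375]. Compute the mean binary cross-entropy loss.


L[0] = -ln(0.751) = 0.2863
L[1] = -ln(1-0.39) = -ln(0.61) = 0.4943
L[2] = -ln(0.138) = 1.9805
L[3] = -ln(0.807) = 0.2144
L[4] = -ln(1-0.375) = -ln(0.625) = 0.47
mean = (0.2863 + 0.4943 + 1.9805 + 0.2144 + 0.47)/5 = 0.6891

0.6891


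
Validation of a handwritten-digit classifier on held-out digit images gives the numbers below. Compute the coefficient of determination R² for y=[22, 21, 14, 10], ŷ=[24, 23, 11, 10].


ȳ = 16.75
SS_res = Σ(y-ŷ)² = 17
SS_tot = Σ(y-ȳ)² = 98.75
R² = 1 - SS_res/SS_tot = 1 - 0.1722 = 0.8278

0.8278


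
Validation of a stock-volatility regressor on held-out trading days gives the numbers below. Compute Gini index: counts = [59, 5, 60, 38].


Probabilities: [59/162, 5/162, 60/162, 38/162] ≈ [0.3642, 0.0309, 0.3704, 0.2346]
Σpᵢ² = (3481 + 25 + 3600 + 1444)/162² = 8550/26244
Gini = 1 - Σpᵢ² = 1 - 8550/26244 = 0.6742

0.6742


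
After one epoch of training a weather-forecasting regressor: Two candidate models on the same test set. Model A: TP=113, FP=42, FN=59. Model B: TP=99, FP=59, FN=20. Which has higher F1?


Model A: P=113/155=0.729, R=113/172=0.657, F1=2PR/(P+R)=2TP/(2TP+FP+FN)=226/327=0.6911
Model B: P=99/158=0.6266, R=99/119=0.8319, F1=2PR/(P+R)=2TP/(2TP+FP+FN)=198/277=0.7148
0.6911 < 0.7148 → Model B

Model B


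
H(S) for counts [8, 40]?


Probabilities: [8/48, 40/48] ≈ [0.1667, 0.8333]
H = -((8/48)·log₂(8/48) + (40/48)·log₂(40/48))
  = 0.65 bits

0.65 bits


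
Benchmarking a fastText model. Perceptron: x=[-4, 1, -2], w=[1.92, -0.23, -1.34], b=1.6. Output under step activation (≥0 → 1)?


z = (-4)·(1.92) + (1)·(-0.23) + (-2)·(-1.34) + 1.6
  = -3.63
step(z) = 0 (z<0)

0


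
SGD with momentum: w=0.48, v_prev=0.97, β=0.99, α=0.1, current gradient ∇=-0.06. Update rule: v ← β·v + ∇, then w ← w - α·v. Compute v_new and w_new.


v_new = 0.99·0.97 - 0.06 = 0.9603 - 0.06 = 0.9003
w_new = 0.48 - 0.1·0.9003 = 0.48 - 0.09003 = 0.38997

v_new=0.9003, w_new=0.38997


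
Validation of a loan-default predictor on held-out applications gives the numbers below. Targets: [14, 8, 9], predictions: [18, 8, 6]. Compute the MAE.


Absolute errors: |14-18|=4, |8-8|=0, |9-6|=3
Sum = 7
MAE = 7/3 = 7/3

7/3


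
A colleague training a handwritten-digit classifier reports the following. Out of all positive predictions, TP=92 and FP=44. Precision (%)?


Precision = TP/(TP+FP)
= 92/(92+44)
= 92/136 = 67.65%

67.65%


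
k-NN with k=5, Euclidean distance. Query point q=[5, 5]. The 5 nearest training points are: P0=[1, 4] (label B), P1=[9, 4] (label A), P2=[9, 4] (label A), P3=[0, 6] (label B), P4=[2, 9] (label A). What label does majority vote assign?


d(q,P0) = 4.1231  (label B)
d(q,P1) = 4.1231  (label A)
d(q,P2) = 4.1231  (label A)
d(q,P3) = 5.099  (label B)
d(q,P4) = 5.0  (label A)
Votes: A=3, B=2
Majority → A

A


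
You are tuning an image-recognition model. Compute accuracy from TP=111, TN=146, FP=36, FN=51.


Accuracy = (TP+TN)/(TP+TN+FP+FN)
= (111+146)/(344)
= 257/344 = 74.71%

74.71%


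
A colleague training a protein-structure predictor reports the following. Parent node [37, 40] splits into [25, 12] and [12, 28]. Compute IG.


Parent = [37, 40], H_parent = 0.9989
H_left = 0.909 (n=37), H_right = 0.8813 (n=40)
H_children = (37/77)·0.909 + (40/77)·0.8813 = 0.8946
IG = 0.9989 - 0.8946 = 0.1043

0.1043


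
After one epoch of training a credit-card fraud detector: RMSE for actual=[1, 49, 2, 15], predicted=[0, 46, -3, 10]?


MSE = 60/4 = 15
RMSE = √(60/4) = 3.873

3.873


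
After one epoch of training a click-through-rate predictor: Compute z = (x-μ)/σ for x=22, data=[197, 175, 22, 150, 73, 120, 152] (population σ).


μ = 127, σ = 56.5028
z = (22 - 127)/56.5028 = -1.8583

-1.8583


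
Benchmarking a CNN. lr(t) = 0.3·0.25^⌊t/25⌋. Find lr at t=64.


n_drops = ⌊64/25⌋ = 2
lr = 0.3·0.25^2 = 0.3·0.0625 = 0.01875

0.01875


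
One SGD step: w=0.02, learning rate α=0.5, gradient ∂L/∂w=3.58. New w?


w_new = w - α·∇
= 0.02 - 0.5·3.58
= 0.02 - 1.79
= -1.77

-1.77


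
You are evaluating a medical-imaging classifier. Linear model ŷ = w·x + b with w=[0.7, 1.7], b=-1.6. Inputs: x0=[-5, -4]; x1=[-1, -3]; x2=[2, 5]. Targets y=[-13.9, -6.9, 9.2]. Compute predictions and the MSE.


ŷ0 = (0.7)·(-5) + (1.7)·(-4) - 1.6 = -11.9
ŷ1 = (0.7)·(-1) + (1.7)·(-3) - 1.6 = -7.4
ŷ2 = (0.7)·(2) + (1.7)·(5) - 1.6 = 8.3
errors² = [4.0, 0.25, 0.81]
MSE = 5.0600/3 = 1.6867

1.6867


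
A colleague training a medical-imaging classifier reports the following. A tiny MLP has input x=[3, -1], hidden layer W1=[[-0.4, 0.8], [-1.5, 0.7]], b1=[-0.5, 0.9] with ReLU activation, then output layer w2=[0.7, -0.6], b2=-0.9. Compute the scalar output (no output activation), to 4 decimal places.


z1[0] = (-0.4)·(3) + (0.8)·(-1) - 0.5 = -2.5
z1[1] = (-1.5)·(3) + (0.7)·(-1) + 0.9 = -4.3
h = ReLU(z1) = [0.0, 0.0]
output = (0.7)·(0.0) + (-0.6)·(0.0) - 0.9 = -0.9

-0.9


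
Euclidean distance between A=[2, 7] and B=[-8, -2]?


d = √((2+ 8)² + (7+ 2)²)
  = √(100 + 81)
  = √181 = 13.4536

13.4536


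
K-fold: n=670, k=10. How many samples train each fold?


Fold size = 670/10 = 67
Training per fold = 670 - 67 = 603

603


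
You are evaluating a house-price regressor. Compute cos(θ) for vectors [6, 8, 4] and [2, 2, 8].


A·B = 6·2 + 8·2 + 4·8 = 60
‖A‖ = √116 = 10.7703, ‖B‖ = √72 = 8.4853
cos = 60/(√116·√72) = 60/√8352 = 0.6565

0.6565


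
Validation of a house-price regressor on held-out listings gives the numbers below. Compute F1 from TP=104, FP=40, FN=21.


Precision = 104/144 = 0.7222
Recall = 104/125 = 0.832
F1 = 2·P·R/(P+R) = 2·TP/(2·TP+FP+FN) = 208/(208+40+21) = 208/269 = 0.7732

0.7732


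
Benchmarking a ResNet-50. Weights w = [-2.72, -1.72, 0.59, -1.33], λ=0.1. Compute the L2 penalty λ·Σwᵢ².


‖w‖₂² = (-2.72)² + (-1.72)² + (0.59)² + (-1.33)²
     = 7.3984 + 2.9584 + 0.3481 + 1.7689
     = 12.4738
λ·‖w‖₂² = 0.1·12.4738 = 1.24738

1.24738


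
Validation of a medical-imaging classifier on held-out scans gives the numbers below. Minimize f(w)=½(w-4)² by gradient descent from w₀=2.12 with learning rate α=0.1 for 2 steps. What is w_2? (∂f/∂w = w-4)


step 1: grad = 2.12-4 = -1.88; w = 2.12 - 0.1·(-1.88) = 2.308
step 2: grad = 2.308-4 = -1.692; w = 2.308 - 0.1·(-1.692) = 2.4772

2.4772


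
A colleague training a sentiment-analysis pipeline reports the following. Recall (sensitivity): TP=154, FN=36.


Recall = TP/(TP+FN)
= 154/(154+36)
= 154/190 = 81.05%

81.05%


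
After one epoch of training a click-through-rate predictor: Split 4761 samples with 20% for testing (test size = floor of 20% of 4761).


Test = ⌊4761·20/100⌋ = 952
Train = 4761 - 952 = 3809

Train: 3809, Test: 952


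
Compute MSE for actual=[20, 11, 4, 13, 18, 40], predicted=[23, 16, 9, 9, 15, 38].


Squared errors: (20-23)²=9, (11-16)²=25, (4-9)²=25, (13-9)²=16, (18-15)²=9, (40-38)²=4
Sum = 88
MSE = 88/6 = 44/3

44/3


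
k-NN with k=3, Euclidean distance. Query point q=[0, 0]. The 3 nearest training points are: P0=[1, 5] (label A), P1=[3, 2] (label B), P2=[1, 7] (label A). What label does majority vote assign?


d(q,P0) = 5.099  (label A)
d(q,P1) = 3.6056  (label B)
d(q,P2) = 7.0711  (label A)
Votes: A=2, B=1
Majority → A

A


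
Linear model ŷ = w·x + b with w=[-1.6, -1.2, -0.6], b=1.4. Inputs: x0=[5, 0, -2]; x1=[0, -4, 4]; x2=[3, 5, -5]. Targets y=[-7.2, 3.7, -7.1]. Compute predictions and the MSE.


ŷ0 = (-1.6)·(5) + (-1.2)·(0) + (-0.6)·(-2) + 1.4 = -5.4
ŷ1 = (-1.6)·(0) + (-1.2)·(-4) + (-0.6)·(4) + 1.4 = 3.8
ŷ2 = (-1.6)·(3) + (-1.2)·(5) + (-0.6)·(-5) + 1.4 = -6.4
errors² = [3.24, 0.01, 0.49]
MSE = 3.7400/3 = 1.2467

1.2467


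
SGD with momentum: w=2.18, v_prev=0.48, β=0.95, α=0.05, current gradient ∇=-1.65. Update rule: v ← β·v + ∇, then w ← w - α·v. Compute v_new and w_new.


v_new = 0.95·0.48 - 1.65 = 0.456 - 1.65 = -1.194
w_new = 2.18 - 0.05·-1.194 = 2.18 + 0.0597 = 2.2397

v_new=-1.194, w_new=2.2397


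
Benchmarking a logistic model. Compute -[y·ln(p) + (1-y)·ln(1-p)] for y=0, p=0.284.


BCE = -[y·ln(p) + (1-y)·ln(1-p)]
= -0 - 1·ln(1-0.284)
= -ln(0.716) = 0.3341

0.3341


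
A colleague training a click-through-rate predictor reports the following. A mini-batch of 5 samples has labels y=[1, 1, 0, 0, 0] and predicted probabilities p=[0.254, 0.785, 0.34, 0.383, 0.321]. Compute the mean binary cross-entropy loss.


L[0] = -ln(0.254) = 1.3704
L[1] = -ln(0.785) = 0.2421
L[2] = -ln(1-0.34) = -ln(0.66) = 0.4155
L[3] = -ln(1-0.383) = -ln(0.617) = 0.4829
L[4] = -ln(1-0.321) = -ln(0.679) = 0.3871
mean = (1.3704 + 0.2421 + 0.4155 + 0.4829 + 0.3871)/5 = 0.5796

0.5796


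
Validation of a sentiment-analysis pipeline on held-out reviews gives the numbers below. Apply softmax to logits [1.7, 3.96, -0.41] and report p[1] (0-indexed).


Exponentials: e^1.7=5.4739, e^3.96=52.4573, e^-0.41=0.6637
Sum = 58.5949
Softmax = [0.0934, 0.8953, 0.0113]
p[1] = 52.4573/58.5949 = 0.8953

0.8953


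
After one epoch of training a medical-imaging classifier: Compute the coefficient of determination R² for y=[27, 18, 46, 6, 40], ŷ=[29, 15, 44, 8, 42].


ȳ = 27.4
SS_res = Σ(y-ŷ)² = 25
SS_tot = Σ(y-ȳ)² = 1051.2
R² = 1 - SS_res/SS_tot = 1 - 0.0238 = 0.9762

0.9762


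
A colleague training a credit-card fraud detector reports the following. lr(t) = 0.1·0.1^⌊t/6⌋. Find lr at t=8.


n_drops = ⌊8/6⌋ = 1
lr = 0.1·0.1^1 = 0.1·0.1 = 0.01

0.01


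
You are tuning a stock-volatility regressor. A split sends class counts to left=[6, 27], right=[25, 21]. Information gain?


Parent = [31, 48], H_parent = 0.9663
H_left = 0.684 (n=33), H_right = 0.9945 (n=46)
H_children = (33/79)·0.684 + (46/79)·0.9945 = 0.8648
IG = 0.9663 - 0.8648 = 0.1015

0.1015


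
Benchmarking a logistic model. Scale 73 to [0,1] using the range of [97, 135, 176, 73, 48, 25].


min=25, max=176
(73-25)/(176-25) = 48/151 = 0.3179

0.3179


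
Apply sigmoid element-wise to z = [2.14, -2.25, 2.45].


σ(2.14) = 1/(1+e^-2.14) = 0.8947
σ(-2.25) = 1/(1+e^2.25) = 0.0953
σ(2.45) = 1/(1+e^-2.45) = 0.9206
result = [0.8947, 0.0953, 0.9206]

[0.8947, 0.0953, 0.9206]


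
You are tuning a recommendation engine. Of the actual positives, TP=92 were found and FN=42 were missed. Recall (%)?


Recall = TP/(TP+FN)
= 92/(92+42)
= 92/134 = 68.66%

68.66%


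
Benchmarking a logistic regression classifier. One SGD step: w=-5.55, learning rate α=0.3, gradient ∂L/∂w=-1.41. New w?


w_new = w - α·∇
= -5.55 - 0.3·-1.41
= -5.55 + 0.423
= -5.127

-5.127


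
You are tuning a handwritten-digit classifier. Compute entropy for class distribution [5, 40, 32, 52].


Probabilities: [5/129, 40/129, 32/129, 52/129] ≈ [0.0388, 0.3101, 0.2481, 0.4031]
H = -((5/129)·log₂(5/129) + (40/129)·log₂(40/129) + (32/129)·log₂(32/129) + (52/129)·log₂(52/129))
  = 1.7329 bits

1.7329 bits


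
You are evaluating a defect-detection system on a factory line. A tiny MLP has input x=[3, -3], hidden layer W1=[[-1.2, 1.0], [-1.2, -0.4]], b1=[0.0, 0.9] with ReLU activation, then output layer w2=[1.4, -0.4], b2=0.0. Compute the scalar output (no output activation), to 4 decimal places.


z1[0] = (-1.2)·(3) + (1.0)·(-3) + 0.0 = -6.6
z1[1] = (-1.2)·(3) + (-0.4)·(-3) + 0.9 = -1.5
h = ReLU(z1) = [0.0, 0.0]
output = (1.4)·(0.0) + (-0.4)·(0.0) + 0.0 = 0.0

0.0


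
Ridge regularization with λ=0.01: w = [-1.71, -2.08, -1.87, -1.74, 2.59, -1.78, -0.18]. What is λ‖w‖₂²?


‖w‖₂² = (-1.71)² + (-2.08)² + (-1.87)² + (-1.74)² + (2.59)² + (-1.78)² + (-0.18)²
     = 2.9241 + 4.3264 + 3.4969 + 3.0276 + 6.7081 + 3.1684 + 0.0324
     = 23.6839
λ·‖w‖₂² = 0.01·23.6839 = 0.236839

0.236839


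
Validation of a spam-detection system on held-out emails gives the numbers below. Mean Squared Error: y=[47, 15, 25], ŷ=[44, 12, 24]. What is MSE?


Squared errors: (47-44)²=9, (15-12)²=9, (25-24)²=1
Sum = 19
MSE = 19/3 = 19/3

19/3


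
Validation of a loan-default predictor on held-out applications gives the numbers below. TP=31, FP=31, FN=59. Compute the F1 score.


Precision = 31/62 = 0.5
Recall = 31/90 = 0.3444
F1 = 2·P·R/(P+R) = 2·TP/(2·TP+FP+FN) = 62/(62+31+59) = 62/152 = 0.4079

0.4079


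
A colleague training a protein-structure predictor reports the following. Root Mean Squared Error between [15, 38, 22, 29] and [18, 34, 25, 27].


MSE = 38/4 = 9.5
RMSE = √(38/4) = 3.0822

3.0822


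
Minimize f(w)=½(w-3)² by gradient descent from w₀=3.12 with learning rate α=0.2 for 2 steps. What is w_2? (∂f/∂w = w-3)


step 1: grad = 3.12-3 = 0.12; w = 3.12 - 0.2·(0.12) = 3.096
step 2: grad = 3.096-3 = 0.096; w = 3.096 - 0.2·(0.096) = 3.0768

3.0768


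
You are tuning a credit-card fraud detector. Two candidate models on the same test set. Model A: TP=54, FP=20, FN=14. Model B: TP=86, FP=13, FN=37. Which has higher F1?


Model A: P=54/74=0.7297, R=54/68=0.7941, F1=2PR/(P+R)=2TP/(2TP+FP+FN)=108/142=0.7606
Model B: P=86/99=0.8687, R=86/123=0.6992, F1=2PR/(P+R)=2TP/(2TP+FP+FN)=172/222=0.7748
0.7606 < 0.7748 → Model B

Model B


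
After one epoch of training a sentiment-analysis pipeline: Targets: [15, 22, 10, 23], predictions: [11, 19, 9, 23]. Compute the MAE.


Absolute errors: |15-11|=4, |22-19|=3, |10-9|=1, |23-23|=0
Sum = 8
MAE = 8/4 = 2

2


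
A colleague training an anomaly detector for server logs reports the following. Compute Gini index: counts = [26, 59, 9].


Probabilities: [26/94, 59/94, 9/94] ≈ [0.2766, 0.6277, 0.0957]
Σpᵢ² = (676 + 3481 + 81)/94² = 4238/8836
Gini = 1 - Σpᵢ² = 1 - 4238/8836 = 0.5204

0.5204


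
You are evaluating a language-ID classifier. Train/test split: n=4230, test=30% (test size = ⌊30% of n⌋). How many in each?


Test = ⌊4230·30/100⌋ = 1269
Train = 4230 - 1269 = 2961

Train: 2961, Test: 1269


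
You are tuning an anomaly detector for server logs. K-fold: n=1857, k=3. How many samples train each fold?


Fold size = 1857/3 = 619
Training per fold = 1857 - 619 = 1238

1238


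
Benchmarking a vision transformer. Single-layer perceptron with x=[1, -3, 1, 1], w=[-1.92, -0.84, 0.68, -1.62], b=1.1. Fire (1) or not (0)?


z = (1)·(-1.92) + (-3)·(-0.84) + (1)·(0.68) + (1)·(-1.62) + 1.1
  = 0.76
step(z) = 1 (z≥0)

1


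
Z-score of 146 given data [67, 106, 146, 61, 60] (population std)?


μ = 88, σ = 33.5917
z = (146 - 88)/33.5917 = 1.7266

1.7266


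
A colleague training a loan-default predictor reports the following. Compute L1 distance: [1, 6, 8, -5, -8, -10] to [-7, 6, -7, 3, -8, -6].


d = |1+ 7| + |6-6| + |8+ 7| + |-5-3| + |-8+ 8| + |-10+ 6|
  = 8 + 0 + 15 + 8 + 0 + 4
  = 35

35


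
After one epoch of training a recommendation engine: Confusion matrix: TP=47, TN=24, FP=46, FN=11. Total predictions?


Total = TP + TN + FP + FN
= 47 + 24 + 46 + 11
= 128
(Predicted positive: 93, predicted negative: 35)

128


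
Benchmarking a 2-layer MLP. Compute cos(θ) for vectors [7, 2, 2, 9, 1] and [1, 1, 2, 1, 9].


A·B = 7·1 + 2·1 + 2·2 + 9·1 + 1·9 = 31
‖A‖ = √139 = 11.7898, ‖B‖ = √88 = 9.3808
cos = 31/(√139·√88) = 31/√12232 = 0.2803

0.2803


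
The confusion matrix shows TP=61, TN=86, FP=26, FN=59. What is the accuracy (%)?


Accuracy = (TP+TN)/(TP+TN+FP+FN)
= (61+86)/(232)
= 147/232 = 63.36%

63.36%


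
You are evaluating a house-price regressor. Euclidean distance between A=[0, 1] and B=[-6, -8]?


d = √((0+ 6)² + (1+ 8)²)
  = √(36 + 81)
  = √117 = 10.8167

10.8167


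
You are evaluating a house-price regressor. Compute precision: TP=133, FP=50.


Precision = TP/(TP+FP)
= 133/(133+50)
= 133/183 = 72.68%

72.68%


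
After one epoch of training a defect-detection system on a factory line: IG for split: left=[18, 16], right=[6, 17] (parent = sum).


Parent = [24, 33], H_parent = 0.9819
H_left = 0.9975 (n=34), H_right = 0.8281 (n=23)
H_children = (34/57)·0.9975 + (23/57)·0.8281 = 0.9291
IG = 0.9819 - 0.9291 = 0.0528

0.0528


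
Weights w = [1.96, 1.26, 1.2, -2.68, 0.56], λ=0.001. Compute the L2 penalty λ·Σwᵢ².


‖w‖₂² = (1.96)² + (1.26)² + (1.2)² + (-2.68)² + (0.56)²
     = 3.8416 + 1.5876 + 1.44 + 7.1824 + 0.3136
     = 14.3652
λ·‖w‖₂² = 0.001·14.3652 = 0.014365

0.014365


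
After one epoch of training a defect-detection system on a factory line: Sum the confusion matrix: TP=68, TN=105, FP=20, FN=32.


Total = TP + TN + FP + FN
= 68 + 105 + 20 + 32
= 225
(Predicted positive: 88, predicted negative: 137)

225


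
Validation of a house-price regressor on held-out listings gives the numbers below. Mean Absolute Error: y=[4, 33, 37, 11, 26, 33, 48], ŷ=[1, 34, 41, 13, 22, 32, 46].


Absolute errors: |4-1|=3, |33-34|=1, |37-41|=4, |11-13|=2, |26-22|=4, |33-32|=1, |48-46|=2
Sum = 17
MAE = 17/7 = 17/7

17/7


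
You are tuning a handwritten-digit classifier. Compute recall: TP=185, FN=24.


Recall = TP/(TP+FN)
= 185/(185+24)
= 185/209 = 88.52%

88.52%


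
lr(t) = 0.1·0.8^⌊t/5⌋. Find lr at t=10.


n_drops = ⌊10/5⌋ = 2
lr = 0.1·0.8^2 = 0.1·0.64 = 0.064

0.064


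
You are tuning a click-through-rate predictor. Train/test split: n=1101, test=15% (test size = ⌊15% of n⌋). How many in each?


Test = ⌊1101·15/100⌋ = 165
Train = 1101 - 165 = 936

Train: 936, Test: 165


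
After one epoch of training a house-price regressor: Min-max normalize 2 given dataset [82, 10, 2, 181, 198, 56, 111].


min=2, max=198
(2-2)/(198-2) = 0/196 = 0.0

0.0


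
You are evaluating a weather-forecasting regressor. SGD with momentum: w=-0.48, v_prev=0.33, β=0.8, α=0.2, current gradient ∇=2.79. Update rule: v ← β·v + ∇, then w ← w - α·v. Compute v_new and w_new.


v_new = 0.8·0.33 + 2.79 = 0.264 + 2.79 = 3.054
w_new = -0.48 - 0.2·3.054 = -0.48 - 0.6108 = -1.0908

v_new=3.054, w_new=-1.0908


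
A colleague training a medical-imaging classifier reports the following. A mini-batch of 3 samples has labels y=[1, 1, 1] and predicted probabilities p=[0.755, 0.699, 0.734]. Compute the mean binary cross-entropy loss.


L[0] = -ln(0.755) = 0.281
L[1] = -ln(0.699) = 0.3581
L[2] = -ln(0.734) = 0.3092
mean = (0.281 + 0.3581 + 0.3092)/3 = 0.3161

0.3161


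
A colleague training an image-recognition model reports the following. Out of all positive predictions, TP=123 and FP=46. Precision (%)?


Precision = TP/(TP+FP)
= 123/(123+46)
= 123/169 = 72.78%

72.78%


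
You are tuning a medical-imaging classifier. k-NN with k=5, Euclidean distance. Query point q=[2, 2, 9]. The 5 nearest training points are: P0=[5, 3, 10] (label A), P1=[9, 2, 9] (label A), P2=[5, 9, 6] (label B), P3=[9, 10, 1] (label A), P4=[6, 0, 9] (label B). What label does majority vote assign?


d(q,P0) = 3.3166  (label A)
d(q,P1) = 7.0  (label A)
d(q,P2) = 8.1854  (label B)
d(q,P3) = 13.3041  (label A)
d(q,P4) = 4.4721  (label B)
Votes: A=3, B=2
Majority → A

A


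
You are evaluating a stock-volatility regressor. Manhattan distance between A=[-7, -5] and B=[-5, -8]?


d = |-7+ 5| + |-5+ 8|
  = 2 + 3
  = 5

5


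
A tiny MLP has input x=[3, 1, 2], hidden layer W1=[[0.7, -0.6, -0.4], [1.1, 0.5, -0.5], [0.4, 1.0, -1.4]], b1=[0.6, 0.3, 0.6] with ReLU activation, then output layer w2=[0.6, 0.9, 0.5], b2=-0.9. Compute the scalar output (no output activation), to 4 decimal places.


z1[0] = (0.7)·(3) + (-0.6)·(1) + (-0.4)·(2) + 0.6 = 1.3
z1[1] = (1.1)·(3) + (0.5)·(1) + (-0.5)·(2) + 0.3 = 3.1
z1[2] = (0.4)·(3) + (1.0)·(1) + (-1.4)·(2) + 0.6 = 0.0
h = ReLU(z1) = [1.3, 3.1, 0.0]
output = (0.6)·(1.3) + (0.9)·(3.1) + (0.5)·(0.0) - 0.9 = 2.67

2.67


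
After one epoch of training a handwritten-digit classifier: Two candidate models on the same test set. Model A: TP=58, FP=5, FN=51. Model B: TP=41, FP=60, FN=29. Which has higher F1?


Model A: P=58/63=0.9206, R=58/109=0.5321, F1=2PR/(P+R)=2TP/(2TP+FP+FN)=116/172=0.6744
Model B: P=41/101=0.4059, R=41/70=0.5857, F1=2PR/(P+R)=2TP/(2TP+FP+FN)=82/171=0.4795
0.6744 > 0.4795 → Model A

Model A


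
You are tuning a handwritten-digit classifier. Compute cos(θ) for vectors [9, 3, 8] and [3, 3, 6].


A·B = 9·3 + 3·3 + 8·6 = 84
‖A‖ = √154 = 12.4097, ‖B‖ = √54 = 7.3485
cos = 84/(√154·√54) = 84/√8316 = 0.9211

0.9211
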